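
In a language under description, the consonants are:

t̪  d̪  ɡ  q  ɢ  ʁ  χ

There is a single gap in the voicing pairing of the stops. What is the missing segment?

place of articulation  voiceless  voiced  
dental            t̪        d̪      
velar             —         ɡ       
uvular            q         ɢ       
The velar row has no voiceless member, so the gap is the voiceless velar stop /k/.

/k/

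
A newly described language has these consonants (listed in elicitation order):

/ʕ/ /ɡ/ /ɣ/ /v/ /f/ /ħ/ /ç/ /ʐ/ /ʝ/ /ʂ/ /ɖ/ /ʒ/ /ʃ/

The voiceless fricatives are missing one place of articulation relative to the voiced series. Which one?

place of articulation  voiceless  voiced  
labiodental       f         v       
postalveolar      ʃ         ʒ       
retroflex         ʂ         ʐ       
palatal           ç         ʝ       
velar             —         ɣ       
pharyngeal        ħ         ʕ       
Every place of articulation has a voiceless member except velar, where /x/ would be expected.

velar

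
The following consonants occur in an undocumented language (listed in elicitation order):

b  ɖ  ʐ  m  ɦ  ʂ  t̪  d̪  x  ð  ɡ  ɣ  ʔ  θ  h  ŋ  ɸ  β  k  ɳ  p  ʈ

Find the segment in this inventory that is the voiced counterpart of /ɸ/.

/ɸ/ is a voiceless bilabial fricative.
The voiced counterpart is a voiced bilabial fricative — in this inventory, /β/.

/β/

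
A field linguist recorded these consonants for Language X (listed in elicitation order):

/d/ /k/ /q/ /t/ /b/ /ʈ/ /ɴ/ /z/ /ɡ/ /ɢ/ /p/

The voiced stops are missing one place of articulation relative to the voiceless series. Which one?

Voiceless: /p/ (bilabial), /t/ (alveolar), /ʈ/ (retroflex), /k/ (velar), /q/ (uvular).
Voiced: /b/ (bilabial), /d/ (alveolar), /ɡ/ (velar), /ɢ/ (uvular).
Every place of articulation has a voiced member except retroflex, where /ɖ/ would be expected.

retroflex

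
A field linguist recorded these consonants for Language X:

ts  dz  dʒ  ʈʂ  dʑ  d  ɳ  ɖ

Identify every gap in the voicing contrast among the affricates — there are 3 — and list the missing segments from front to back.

/tʃ/, /ɖʐ/, /tɕ/

place of articulation  voiceless  voiced  
alveolar          ts        dz      
postalveolar      —         dʒ      
retroflex         ʈʂ        —       
alveolo-palatal   —         dʑ      
Gaps, from front to back: postalveolar lacks voiceless (/tʃ/); retroflex lacks voiced (/ɖʐ/); alveolo-palatal lacks voiceless (/tɕ/).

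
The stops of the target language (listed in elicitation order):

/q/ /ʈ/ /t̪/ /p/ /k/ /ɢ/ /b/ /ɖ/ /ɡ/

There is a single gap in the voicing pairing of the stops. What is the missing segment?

bilabial: voiceless /p/, voiced /b/.
dental: voiceless /t̪/, voiced —.
retroflex: voiceless /ʈ/, voiced /ɖ/.
velar: voiceless /k/, voiced /ɡ/.
uvular: voiceless /q/, voiced /ɢ/.
The dental row has no voiced member, so the gap is the voiced dental stop /d̪/.

/d̪/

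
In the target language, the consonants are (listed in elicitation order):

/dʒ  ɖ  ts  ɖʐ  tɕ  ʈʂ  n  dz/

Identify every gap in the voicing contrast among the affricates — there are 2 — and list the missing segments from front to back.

/tʃ/, /dʑ/

place of articulation  voiceless  voiced  
alveolar          ts        dz      
postalveolar      —         dʒ      
retroflex         ʈʂ        ɖʐ      
alveolo-palatal   tɕ        —       
Gaps, from front to back: postalveolar lacks voiceless (/tʃ/); alveolo-palatal lacks voiced (/dʑ/).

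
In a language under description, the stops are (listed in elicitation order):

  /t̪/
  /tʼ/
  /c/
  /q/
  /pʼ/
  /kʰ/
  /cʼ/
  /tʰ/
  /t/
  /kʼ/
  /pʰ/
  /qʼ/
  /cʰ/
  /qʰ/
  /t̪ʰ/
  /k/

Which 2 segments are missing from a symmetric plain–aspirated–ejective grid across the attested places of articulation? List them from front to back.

place of articulation  plain     aspirated  ejective
bilabial          —         pʰ        pʼ      
dental            t̪        t̪ʰ       —       
alveolar          t         tʰ        tʼ      
palatal           c         cʰ        cʼ      
velar             k         kʰ        kʼ      
uvular            q         qʰ        qʼ      
Gaps, from front to back: bilabial lacks plain (/p/); dental lacks ejective (/t̪ʼ/).

/p/, /t̪ʼ/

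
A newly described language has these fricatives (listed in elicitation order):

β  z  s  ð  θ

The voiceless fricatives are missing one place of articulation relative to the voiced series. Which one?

bilabial

Voiceless: /θ/ (dental), /s/ (alveolar).
Voiced: /β/ (bilabial), /ð/ (dental), /z/ (alveolar).
Every place of articulation has a voiceless member except bilabial, where /ɸ/ would be expected.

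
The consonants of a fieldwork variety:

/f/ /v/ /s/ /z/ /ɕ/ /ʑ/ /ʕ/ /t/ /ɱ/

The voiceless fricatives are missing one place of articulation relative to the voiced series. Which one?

pharyngeal

place of articulation  voiceless  voiced  
labiodental       f         v       
alveolar          s         z       
alveolo-palatal   ɕ         ʑ       
pharyngeal        —         ʕ       
Every place of articulation has a voiceless member except pharyngeal, where /ħ/ would be expected.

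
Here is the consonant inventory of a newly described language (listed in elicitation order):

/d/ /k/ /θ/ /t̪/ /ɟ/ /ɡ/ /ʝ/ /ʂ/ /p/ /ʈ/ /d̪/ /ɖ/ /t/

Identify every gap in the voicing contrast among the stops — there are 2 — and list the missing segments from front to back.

place of articulation  voiceless  voiced  
bilabial          p         —       
dental            t̪        d̪      
alveolar          t         d       
retroflex         ʈ         ɖ       
palatal           —         ɟ       
velar             k         ɡ       
Gaps, from front to back: bilabial lacks voiced (/b/); palatal lacks voiceless (/c/).

/b/, /c/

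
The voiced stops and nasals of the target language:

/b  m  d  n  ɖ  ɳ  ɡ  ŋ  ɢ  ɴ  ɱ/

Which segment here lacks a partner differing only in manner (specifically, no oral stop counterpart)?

/ɱ/

Bilabial: /b/ ~ /m/
Alveolar: /d/ ~ /n/
Retroflex: /ɖ/ ~ /ɳ/
Velar: /ɡ/ ~ /ŋ/
Uvular: /ɢ/ ~ /ɴ/
Labiodental: only /ɱ/ (nasal); no oral stop partner.
So /ɱ/ is the unpaired segment.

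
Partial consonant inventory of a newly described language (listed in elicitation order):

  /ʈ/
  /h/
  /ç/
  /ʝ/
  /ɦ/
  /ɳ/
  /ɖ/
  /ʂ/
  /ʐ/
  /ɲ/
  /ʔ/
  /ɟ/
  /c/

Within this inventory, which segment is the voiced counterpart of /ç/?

/ç/ is a voiceless palatal fricative.
The voiced counterpart is a voiced palatal fricative — in this inventory, /ʝ/.

/ʝ/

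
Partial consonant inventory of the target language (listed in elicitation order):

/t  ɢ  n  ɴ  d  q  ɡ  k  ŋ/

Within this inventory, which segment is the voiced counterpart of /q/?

/q/ is a voiceless uvular stop.
The voiced counterpart is a voiced uvular stop — in this inventory, /ɢ/.

/ɢ/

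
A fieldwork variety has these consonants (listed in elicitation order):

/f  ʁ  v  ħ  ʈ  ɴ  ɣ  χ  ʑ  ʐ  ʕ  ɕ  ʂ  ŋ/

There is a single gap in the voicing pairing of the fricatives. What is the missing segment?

place of articulation  voiceless  voiced  
labiodental       f         v       
retroflex         ʂ         ʐ       
alveolo-palatal   ɕ         ʑ       
velar             —         ɣ       
uvular            χ         ʁ       
pharyngeal        ħ         ʕ       
The velar row has no voiceless member, so the gap is the voiceless velar fricative /x/.

/x/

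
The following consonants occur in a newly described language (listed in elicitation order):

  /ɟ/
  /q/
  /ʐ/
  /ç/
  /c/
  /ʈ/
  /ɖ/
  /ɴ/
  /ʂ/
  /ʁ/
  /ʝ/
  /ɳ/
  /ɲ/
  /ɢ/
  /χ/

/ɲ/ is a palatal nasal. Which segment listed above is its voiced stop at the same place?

The voiced stop at the same place is a voiced palatal stop — in this inventory, /ɟ/.

/ɟ/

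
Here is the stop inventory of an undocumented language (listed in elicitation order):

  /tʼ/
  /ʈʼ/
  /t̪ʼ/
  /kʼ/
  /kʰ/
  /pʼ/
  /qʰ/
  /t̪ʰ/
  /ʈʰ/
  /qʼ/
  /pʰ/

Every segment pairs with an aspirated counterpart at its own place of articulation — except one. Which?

/tʼ/

Bilabial: /pʰ/ ~ /pʼ/
Dental: /t̪ʰ/ ~ /t̪ʼ/
Retroflex: /ʈʰ/ ~ /ʈʼ/
Velar: /kʰ/ ~ /kʼ/
Uvular: /qʰ/ ~ /qʼ/
Alveolar: only /tʼ/ (ejective); no aspirated partner.
So /tʼ/ is the unpaired segment.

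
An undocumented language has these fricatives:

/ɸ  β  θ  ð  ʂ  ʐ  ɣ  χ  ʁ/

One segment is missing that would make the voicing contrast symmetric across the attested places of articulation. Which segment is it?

place of articulation  voiceless  voiced  
bilabial          ɸ         β       
dental            θ         ð       
retroflex         ʂ         ʐ       
velar             —         ɣ       
uvular            χ         ʁ       
The velar row has no voiceless member, so the gap is the voiceless velar fricative /x/.

/x/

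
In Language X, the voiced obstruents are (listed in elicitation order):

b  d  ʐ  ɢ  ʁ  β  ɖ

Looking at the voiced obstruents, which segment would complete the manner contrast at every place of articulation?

/z/

bilabial: stop /b/, fricative /β/.
alveolar: stop /d/, fricative —.
retroflex: stop /ɖ/, fricative /ʐ/.
uvular: stop /ɢ/, fricative /ʁ/.
The alveolar row has no fricative member, so the gap is the alveolar fricative /z/.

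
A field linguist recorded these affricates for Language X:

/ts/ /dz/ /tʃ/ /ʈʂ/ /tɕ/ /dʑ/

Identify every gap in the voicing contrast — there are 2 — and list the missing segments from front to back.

/dʒ/, /ɖʐ/

Voiceless: /ts/ (alveolar), /tʃ/ (postalveolar), /ʈʂ/ (retroflex), /tɕ/ (alveolo-palatal).
Voiced: /dz/ (alveolar), /dʑ/ (alveolo-palatal).
Gaps, from front to back: postalveolar lacks voiced (/dʒ/); retroflex lacks voiced (/ɖʐ/).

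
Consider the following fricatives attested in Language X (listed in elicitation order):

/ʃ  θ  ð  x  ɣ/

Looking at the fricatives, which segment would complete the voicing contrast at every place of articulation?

/ʒ/

place of articulation  voiceless  voiced  
dental            θ         ð       
postalveolar      ʃ         —       
velar             x         ɣ       
The postalveolar row has no voiced member, so the gap is the voiced postalveolar fricative /ʒ/.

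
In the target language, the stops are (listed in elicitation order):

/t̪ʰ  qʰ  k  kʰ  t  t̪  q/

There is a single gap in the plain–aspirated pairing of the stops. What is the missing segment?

/tʰ/

place of articulation  plain     aspirated
dental            t̪        t̪ʰ     
alveolar          t         —       
velar             k         kʰ      
uvular            q         qʰ      
The alveolar row has no aspirated member, so the gap is the aspirated alveolar stop /tʰ/.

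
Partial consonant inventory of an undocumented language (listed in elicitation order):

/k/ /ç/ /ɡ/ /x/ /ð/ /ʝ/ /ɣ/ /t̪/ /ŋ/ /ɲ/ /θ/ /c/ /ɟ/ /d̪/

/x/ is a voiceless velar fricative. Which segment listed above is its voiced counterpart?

/ɣ/

The voiced counterpart is a voiced velar fricative — in this inventory, /ɣ/.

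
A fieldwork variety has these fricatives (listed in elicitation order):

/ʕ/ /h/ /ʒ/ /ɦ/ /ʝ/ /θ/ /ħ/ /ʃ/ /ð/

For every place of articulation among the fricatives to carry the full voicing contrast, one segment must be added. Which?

dental: voiceless /θ/, voiced /ð/.
postalveolar: voiceless /ʃ/, voiced /ʒ/.
palatal: voiceless —, voiced /ʝ/.
pharyngeal: voiceless /ħ/, voiced /ʕ/.
glottal: voiceless /h/, voiced /ɦ/.
The palatal row has no voiceless member, so the gap is the voiceless palatal fricative /ç/.

/ç/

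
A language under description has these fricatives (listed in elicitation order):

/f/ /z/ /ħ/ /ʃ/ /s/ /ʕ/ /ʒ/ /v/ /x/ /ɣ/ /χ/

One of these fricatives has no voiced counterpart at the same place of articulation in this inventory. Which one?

/χ/

Labiodental: /f/ ~ /v/
Alveolar: /s/ ~ /z/
Postalveolar: /ʃ/ ~ /ʒ/
Velar: /x/ ~ /ɣ/
Pharyngeal: /ħ/ ~ /ʕ/
Uvular: only /χ/ (voiceless); no voiced partner.
So /χ/ is the unpaired segment.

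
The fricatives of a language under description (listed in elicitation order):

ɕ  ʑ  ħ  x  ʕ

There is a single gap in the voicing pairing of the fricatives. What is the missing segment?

alveolo-palatal: voiceless /ɕ/, voiced /ʑ/.
velar: voiceless /x/, voiced —.
pharyngeal: voiceless /ħ/, voiced /ʕ/.
The velar row has no voiced member, so the gap is the voiced velar fricative /ɣ/.

/ɣ/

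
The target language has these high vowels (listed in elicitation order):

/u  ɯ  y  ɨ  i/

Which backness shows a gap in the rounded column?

backness          unrounded  rounded 
front             i         y       
central           ɨ         —       
back              ɯ         u       
Every backness has a rounded member except central, where /ʉ/ would be expected.

central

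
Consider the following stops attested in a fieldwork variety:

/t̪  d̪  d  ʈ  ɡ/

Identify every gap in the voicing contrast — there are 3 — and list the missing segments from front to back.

place of articulation  voiceless  voiced  
dental            t̪        d̪      
alveolar          —         d       
retroflex         ʈ         —       
velar             —         ɡ       
Gaps, from front to back: alveolar lacks voiceless (/t/); retroflex lacks voiced (/ɖ/); velar lacks voiceless (/k/).

/t/, /ɖ/, /k/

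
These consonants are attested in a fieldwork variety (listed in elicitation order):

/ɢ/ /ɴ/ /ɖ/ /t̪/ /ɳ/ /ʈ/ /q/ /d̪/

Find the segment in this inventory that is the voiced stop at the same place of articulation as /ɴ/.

/ɴ/ is an uvular nasal.
The voiced stop at the same place is a voiced uvular stop — in this inventory, /ɢ/.

/ɢ/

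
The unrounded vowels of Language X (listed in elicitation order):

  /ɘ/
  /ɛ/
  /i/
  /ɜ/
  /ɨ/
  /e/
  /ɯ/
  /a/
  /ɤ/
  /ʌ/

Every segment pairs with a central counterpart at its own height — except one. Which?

High: /i/ ~ /ɨ/ ~ /ɯ/
High-mid: /e/ ~ /ɘ/ ~ /ɤ/
Low-mid: /ɛ/ ~ /ɜ/ ~ /ʌ/
Low: only /a/ (front); no central partner.
So /a/ is the unpaired segment.

/a/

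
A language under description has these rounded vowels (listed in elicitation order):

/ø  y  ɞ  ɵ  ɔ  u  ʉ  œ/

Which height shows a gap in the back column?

high: front /y/, central /ʉ/, back /u/.
high-mid: front /ø/, central /ɵ/, back —.
low-mid: front /œ/, central /ɞ/, back /ɔ/.
Every height has a back member except high-mid, where /o/ would be expected.

high-mid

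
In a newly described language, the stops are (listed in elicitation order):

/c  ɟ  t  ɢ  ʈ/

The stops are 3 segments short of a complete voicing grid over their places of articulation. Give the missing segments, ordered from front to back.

/d/, /ɖ/, /q/

place of articulation  voiceless  voiced  
alveolar          t         —       
retroflex         ʈ         —       
palatal           c         ɟ       
uvular            —         ɢ       
Gaps, from front to back: alveolar lacks voiced (/d/); retroflex lacks voiced (/ɖ/); uvular lacks voiceless (/q/).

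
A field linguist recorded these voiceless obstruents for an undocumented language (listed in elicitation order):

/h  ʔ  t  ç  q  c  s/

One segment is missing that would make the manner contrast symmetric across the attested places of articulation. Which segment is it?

/χ/

place of articulation  stop      fricative
alveolar          t         s       
palatal           c         ç       
uvular            q         —       
glottal           ʔ         h       
The uvular row has no fricative member, so the gap is the uvular fricative /χ/.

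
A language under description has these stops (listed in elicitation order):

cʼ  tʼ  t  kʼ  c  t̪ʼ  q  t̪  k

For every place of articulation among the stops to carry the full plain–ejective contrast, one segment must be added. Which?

/qʼ/

place of articulation  plain     ejective
dental            t̪        t̪ʼ     
alveolar          t         tʼ      
palatal           c         cʼ      
velar             k         kʼ      
uvular            q         —       
The uvular row has no ejective member, so the gap is the ejective uvular stop /qʼ/.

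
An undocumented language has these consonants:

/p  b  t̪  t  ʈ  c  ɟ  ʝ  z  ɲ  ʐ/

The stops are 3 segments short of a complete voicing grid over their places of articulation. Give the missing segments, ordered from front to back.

place of articulation  voiceless  voiced  
bilabial          p         b       
dental            t̪        —       
alveolar          t         —       
retroflex         ʈ         —       
palatal           c         ɟ       
Gaps, from front to back: dental lacks voiced (/d̪/); alveolar lacks voiced (/d/); retroflex lacks voiced (/ɖ/).

/d̪/, /d/, /ɖ/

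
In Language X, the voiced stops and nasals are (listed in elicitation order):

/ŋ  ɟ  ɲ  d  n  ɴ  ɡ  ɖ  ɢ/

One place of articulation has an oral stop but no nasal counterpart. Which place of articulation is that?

retroflex

place of articulation  oral stop  nasal   
alveolar          d         n       
retroflex         ɖ         —       
palatal           ɟ         ɲ       
velar             ɡ         ŋ       
uvular            ɢ         ɴ       
Every place of articulation has a nasal member except retroflex, where /ɳ/ would be expected.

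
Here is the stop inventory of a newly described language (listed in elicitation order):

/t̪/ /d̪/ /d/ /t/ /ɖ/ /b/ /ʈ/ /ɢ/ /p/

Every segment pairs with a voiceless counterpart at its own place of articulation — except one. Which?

Bilabial: /p/ ~ /b/
Dental: /t̪/ ~ /d̪/
Alveolar: /t/ ~ /d/
Retroflex: /ʈ/ ~ /ɖ/
Uvular: only /ɢ/ (voiced); no voiceless partner.
So /ɢ/ is the unpaired segment.

/ɢ/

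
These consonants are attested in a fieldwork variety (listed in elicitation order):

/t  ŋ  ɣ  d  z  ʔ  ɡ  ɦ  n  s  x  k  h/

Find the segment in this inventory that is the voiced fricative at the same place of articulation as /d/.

/d/ is a voiced alveolar stop.
The voiced fricative at the same place is a voiced alveolar fricative — in this inventory, /z/.

/z/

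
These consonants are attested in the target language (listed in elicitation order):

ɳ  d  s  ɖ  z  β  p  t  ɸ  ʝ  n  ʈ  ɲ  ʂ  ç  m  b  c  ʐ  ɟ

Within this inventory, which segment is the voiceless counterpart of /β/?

/ɸ/

/β/ is a voiced bilabial fricative.
The voiceless counterpart is a voiceless bilabial fricative — in this inventory, /ɸ/.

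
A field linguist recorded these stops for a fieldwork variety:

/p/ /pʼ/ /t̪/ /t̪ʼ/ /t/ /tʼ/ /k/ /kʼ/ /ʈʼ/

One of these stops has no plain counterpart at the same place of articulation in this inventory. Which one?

Bilabial: /p/ ~ /pʼ/
Dental: /t̪/ ~ /t̪ʼ/
Alveolar: /t/ ~ /tʼ/
Velar: /k/ ~ /kʼ/
Retroflex: only /ʈʼ/ (ejective); no plain partner.
So /ʈʼ/ is the unpaired segment.

/ʈʼ/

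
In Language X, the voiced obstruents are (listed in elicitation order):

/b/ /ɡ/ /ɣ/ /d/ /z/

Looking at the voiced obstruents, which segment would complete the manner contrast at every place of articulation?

Stop: /b/ (bilabial), /d/ (alveolar), /ɡ/ (velar).
Fricative: /z/ (alveolar), /ɣ/ (velar).
The bilabial row has no fricative member, so the gap is the bilabial fricative /β/.

/β/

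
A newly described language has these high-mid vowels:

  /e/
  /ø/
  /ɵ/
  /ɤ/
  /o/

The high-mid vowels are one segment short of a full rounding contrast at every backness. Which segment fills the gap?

front: unrounded /e/, rounded /ø/.
central: unrounded —, rounded /ɵ/.
back: unrounded /ɤ/, rounded /o/.
The central row has no unrounded member, so the gap is the central unrounded vowel /ɘ/.

/ɘ/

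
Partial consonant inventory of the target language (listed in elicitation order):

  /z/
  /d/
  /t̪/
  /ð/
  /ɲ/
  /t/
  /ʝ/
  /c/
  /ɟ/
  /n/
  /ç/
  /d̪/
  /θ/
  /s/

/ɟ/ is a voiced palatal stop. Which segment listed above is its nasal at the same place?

/ɲ/

The nasal at the same place is a palatal nasal — in this inventory, /ɲ/.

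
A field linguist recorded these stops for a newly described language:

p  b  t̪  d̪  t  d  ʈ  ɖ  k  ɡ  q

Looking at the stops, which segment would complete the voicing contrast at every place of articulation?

Voiceless: /p/ (bilabial), /t̪/ (dental), /t/ (alveolar), /ʈ/ (retroflex), /k/ (velar), /q/ (uvular).
Voiced: /b/ (bilabial), /d̪/ (dental), /d/ (alveolar), /ɖ/ (retroflex), /ɡ/ (velar).
The uvular row has no voiced member, so the gap is the voiced uvular stop /ɢ/.

/ɢ/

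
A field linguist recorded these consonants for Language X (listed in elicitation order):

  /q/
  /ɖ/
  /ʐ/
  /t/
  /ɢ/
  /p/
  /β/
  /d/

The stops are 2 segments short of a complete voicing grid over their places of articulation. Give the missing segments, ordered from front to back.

/b/, /ʈ/

place of articulation  voiceless  voiced  
bilabial          p         —       
alveolar          t         d       
retroflex         —         ɖ       
uvular            q         ɢ       
Gaps, from front to back: bilabial lacks voiced (/b/); retroflex lacks voiceless (/ʈ/).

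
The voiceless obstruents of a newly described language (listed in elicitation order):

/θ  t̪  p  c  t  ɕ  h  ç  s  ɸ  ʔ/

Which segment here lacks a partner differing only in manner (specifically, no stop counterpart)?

Bilabial: /p/ ~ /ɸ/
Dental: /t̪/ ~ /θ/
Alveolar: /t/ ~ /s/
Palatal: /c/ ~ /ç/
Glottal: /ʔ/ ~ /h/
Alveolo-palatal: only /ɕ/ (fricative); no stop partner.
So /ɕ/ is the unpaired segment.

/ɕ/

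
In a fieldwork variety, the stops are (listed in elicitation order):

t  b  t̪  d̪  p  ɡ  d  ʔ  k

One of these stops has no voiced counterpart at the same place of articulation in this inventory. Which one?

/ʔ/

Bilabial: /p/ ~ /b/
Dental: /t̪/ ~ /d̪/
Alveolar: /t/ ~ /d/
Velar: /k/ ~ /ɡ/
Glottal: only /ʔ/ (voiceless); no voiced partner.
So /ʔ/ is the unpaired segment.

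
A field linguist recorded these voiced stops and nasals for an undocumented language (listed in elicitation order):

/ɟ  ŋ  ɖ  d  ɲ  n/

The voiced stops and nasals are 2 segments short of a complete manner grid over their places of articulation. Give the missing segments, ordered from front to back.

Oral stop: /d/ (alveolar), /ɖ/ (retroflex), /ɟ/ (palatal).
Nasal: /n/ (alveolar), /ɲ/ (palatal), /ŋ/ (velar).
Gaps, from front to back: retroflex lacks nasal (/ɳ/); velar lacks oral stop (/ɡ/).

/ɳ/, /ɡ/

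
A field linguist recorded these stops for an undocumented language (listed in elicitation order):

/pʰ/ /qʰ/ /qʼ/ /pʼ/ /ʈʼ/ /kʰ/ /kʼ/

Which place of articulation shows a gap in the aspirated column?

retroflex

bilabial: aspirated /pʰ/, ejective /pʼ/.
retroflex: aspirated —, ejective /ʈʼ/.
velar: aspirated /kʰ/, ejective /kʼ/.
uvular: aspirated /qʰ/, ejective /qʼ/.
Every place of articulation has an aspirated member except retroflex, where /ʈʰ/ would be expected.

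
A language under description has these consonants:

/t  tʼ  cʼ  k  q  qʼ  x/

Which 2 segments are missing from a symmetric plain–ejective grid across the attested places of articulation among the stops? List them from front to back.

alveolar: plain /t/, ejective /tʼ/.
palatal: plain —, ejective /cʼ/.
velar: plain /k/, ejective —.
uvular: plain /q/, ejective /qʼ/.
Gaps, from front to back: palatal lacks plain (/c/); velar lacks ejective (/kʼ/).

/c/, /kʼ/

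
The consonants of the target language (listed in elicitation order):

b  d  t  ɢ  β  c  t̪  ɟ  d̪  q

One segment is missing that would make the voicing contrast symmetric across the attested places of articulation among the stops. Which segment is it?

/p/

Voiceless: /t̪/ (dental), /t/ (alveolar), /c/ (palatal), /q/ (uvular).
Voiced: /b/ (bilabial), /d̪/ (dental), /d/ (alveolar), /ɟ/ (palatal), /ɢ/ (uvular).
The bilabial row has no voiceless member, so the gap is the voiceless bilabial stop /p/.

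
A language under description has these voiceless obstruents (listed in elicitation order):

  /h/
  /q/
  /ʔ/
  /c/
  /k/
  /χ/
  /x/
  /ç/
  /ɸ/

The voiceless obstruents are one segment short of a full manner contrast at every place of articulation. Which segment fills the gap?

bilabial: stop —, fricative /ɸ/.
palatal: stop /c/, fricative /ç/.
velar: stop /k/, fricative /x/.
uvular: stop /q/, fricative /χ/.
glottal: stop /ʔ/, fricative /h/.
The bilabial row has no stop member, so the gap is the bilabial stop /p/.

/p/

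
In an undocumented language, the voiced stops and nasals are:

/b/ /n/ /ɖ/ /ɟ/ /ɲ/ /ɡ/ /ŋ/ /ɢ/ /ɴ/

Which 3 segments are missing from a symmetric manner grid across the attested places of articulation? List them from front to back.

/m/, /d/, /ɳ/

place of articulation  oral stop  nasal   
bilabial          b         —       
alveolar          —         n       
retroflex         ɖ         —       
palatal           ɟ         ɲ       
velar             ɡ         ŋ       
uvular            ɢ         ɴ       
Gaps, from front to back: bilabial lacks nasal (/m/); alveolar lacks oral stop (/d/); retroflex lacks nasal (/ɳ/).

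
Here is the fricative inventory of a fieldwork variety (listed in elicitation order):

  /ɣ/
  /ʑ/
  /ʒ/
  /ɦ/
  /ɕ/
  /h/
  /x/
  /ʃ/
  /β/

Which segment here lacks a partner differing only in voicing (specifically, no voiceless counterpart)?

Postalveolar: /ʃ/ ~ /ʒ/
Alveolo-palatal: /ɕ/ ~ /ʑ/
Velar: /x/ ~ /ɣ/
Glottal: /h/ ~ /ɦ/
Bilabial: only /β/ (voiced); no voiceless partner.
So /β/ is the unpaired segment.

/β/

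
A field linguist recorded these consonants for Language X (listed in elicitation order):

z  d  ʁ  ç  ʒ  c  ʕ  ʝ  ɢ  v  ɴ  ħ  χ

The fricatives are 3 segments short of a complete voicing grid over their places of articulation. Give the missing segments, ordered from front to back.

/f/, /s/, /ʃ/

Voiceless: /ç/ (palatal), /χ/ (uvular), /ħ/ (pharyngeal).
Voiced: /v/ (labiodental), /z/ (alveolar), /ʒ/ (postalveolar), /ʝ/ (palatal), /ʁ/ (uvular), /ʕ/ (pharyngeal).
Gaps, from front to back: labiodental lacks voiceless (/f/); alveolar lacks voiceless (/s/); postalveolar lacks voiceless (/ʃ/).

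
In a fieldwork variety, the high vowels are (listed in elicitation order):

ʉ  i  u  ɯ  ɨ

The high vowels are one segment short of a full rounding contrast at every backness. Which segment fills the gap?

/y/

front: unrounded /i/, rounded —.
central: unrounded /ɨ/, rounded /ʉ/.
back: unrounded /ɯ/, rounded /u/.
The front row has no rounded member, so the gap is the front rounded vowel /y/.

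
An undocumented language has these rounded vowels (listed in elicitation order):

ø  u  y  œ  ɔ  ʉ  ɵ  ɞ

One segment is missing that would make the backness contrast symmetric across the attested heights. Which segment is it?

/o/

high: front /y/, central /ʉ/, back /u/.
high-mid: front /ø/, central /ɵ/, back —.
low-mid: front /œ/, central /ɞ/, back /ɔ/.
The high-mid row has no back member, so the gap is the high-mid back rounded vowel /o/.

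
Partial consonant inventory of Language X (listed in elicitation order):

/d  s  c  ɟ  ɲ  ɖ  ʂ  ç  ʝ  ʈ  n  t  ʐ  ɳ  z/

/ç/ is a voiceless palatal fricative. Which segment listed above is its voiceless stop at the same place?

/c/

The voiceless stop at the same place is a voiceless palatal stop — in this inventory, /c/.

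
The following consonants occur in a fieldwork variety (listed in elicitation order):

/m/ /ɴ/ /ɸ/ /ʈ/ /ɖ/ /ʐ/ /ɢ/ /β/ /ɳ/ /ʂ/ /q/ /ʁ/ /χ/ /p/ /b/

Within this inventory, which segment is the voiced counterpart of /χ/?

/χ/ is a voiceless uvular fricative.
The voiced counterpart is a voiced uvular fricative — in this inventory, /ʁ/.

/ʁ/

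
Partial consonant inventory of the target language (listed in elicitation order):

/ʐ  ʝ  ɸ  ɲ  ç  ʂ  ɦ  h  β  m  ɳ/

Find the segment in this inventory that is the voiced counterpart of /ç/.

/ç/ is a voiceless palatal fricative.
The voiced counterpart is a voiced palatal fricative — in this inventory, /ʝ/.

/ʝ/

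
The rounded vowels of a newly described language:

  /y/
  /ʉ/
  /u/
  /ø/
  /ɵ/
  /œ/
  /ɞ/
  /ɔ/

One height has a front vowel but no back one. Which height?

high-mid

height            front     central   back    
high              y         ʉ         u       
high-mid          ø         ɵ         —       
low-mid           œ         ɞ         ɔ       
Every height has a back member except high-mid, where /o/ would be expected.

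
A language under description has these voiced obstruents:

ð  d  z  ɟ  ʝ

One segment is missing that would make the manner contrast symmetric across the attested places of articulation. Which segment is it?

dental: stop —, fricative /ð/.
alveolar: stop /d/, fricative /z/.
palatal: stop /ɟ/, fricative /ʝ/.
The dental row has no stop member, so the gap is the dental stop /d̪/.

/d̪/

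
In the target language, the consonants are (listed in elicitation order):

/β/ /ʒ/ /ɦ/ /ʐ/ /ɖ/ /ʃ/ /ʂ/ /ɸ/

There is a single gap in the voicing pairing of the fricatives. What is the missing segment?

/h/

Voiceless: /ɸ/ (bilabial), /ʃ/ (postalveolar), /ʂ/ (retroflex).
Voiced: /β/ (bilabial), /ʒ/ (postalveolar), /ʐ/ (retroflex), /ɦ/ (glottal).
The glottal row has no voiceless member, so the gap is the voiceless glottal fricative /h/.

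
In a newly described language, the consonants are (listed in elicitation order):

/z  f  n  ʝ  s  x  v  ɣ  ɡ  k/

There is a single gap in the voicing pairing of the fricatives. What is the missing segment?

/ç/

place of articulation  voiceless  voiced  
labiodental       f         v       
alveolar          s         z       
palatal           —         ʝ       
velar             x         ɣ       
The palatal row has no voiceless member, so the gap is the voiceless palatal fricative /ç/.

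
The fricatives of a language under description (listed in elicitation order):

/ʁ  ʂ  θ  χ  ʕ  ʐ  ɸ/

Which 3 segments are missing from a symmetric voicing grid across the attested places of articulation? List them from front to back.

bilabial: voiceless /ɸ/, voiced —.
dental: voiceless /θ/, voiced —.
retroflex: voiceless /ʂ/, voiced /ʐ/.
uvular: voiceless /χ/, voiced /ʁ/.
pharyngeal: voiceless —, voiced /ʕ/.
Gaps, from front to back: bilabial lacks voiced (/β/); dental lacks voiced (/ð/); pharyngeal lacks voiceless (/ħ/).

/β/, /ð/, /ħ/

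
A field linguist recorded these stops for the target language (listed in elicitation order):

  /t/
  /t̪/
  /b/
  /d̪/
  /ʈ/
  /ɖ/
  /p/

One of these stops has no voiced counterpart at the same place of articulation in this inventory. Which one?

Bilabial: /p/ ~ /b/
Dental: /t̪/ ~ /d̪/
Retroflex: /ʈ/ ~ /ɖ/
Alveolar: only /t/ (voiceless); no voiced partner.
So /t/ is the unpaired segment.

/t/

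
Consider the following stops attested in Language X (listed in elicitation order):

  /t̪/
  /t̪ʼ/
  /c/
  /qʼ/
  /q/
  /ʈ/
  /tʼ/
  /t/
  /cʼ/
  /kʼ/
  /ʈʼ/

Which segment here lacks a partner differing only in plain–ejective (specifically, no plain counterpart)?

/kʼ/

Dental: /t̪/ ~ /t̪ʼ/
Alveolar: /t/ ~ /tʼ/
Retroflex: /ʈ/ ~ /ʈʼ/
Palatal: /c/ ~ /cʼ/
Uvular: /q/ ~ /qʼ/
Velar: only /kʼ/ (ejective); no plain partner.
So /kʼ/ is the unpaired segment.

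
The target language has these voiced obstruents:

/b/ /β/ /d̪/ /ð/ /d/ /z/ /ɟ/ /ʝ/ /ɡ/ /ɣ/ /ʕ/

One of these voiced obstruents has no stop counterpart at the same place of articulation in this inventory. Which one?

/ʕ/

Bilabial: /b/ ~ /β/
Dental: /d̪/ ~ /ð/
Alveolar: /d/ ~ /z/
Palatal: /ɟ/ ~ /ʝ/
Velar: /ɡ/ ~ /ɣ/
Pharyngeal: only /ʕ/ (fricative); no stop partner.
So /ʕ/ is the unpaired segment.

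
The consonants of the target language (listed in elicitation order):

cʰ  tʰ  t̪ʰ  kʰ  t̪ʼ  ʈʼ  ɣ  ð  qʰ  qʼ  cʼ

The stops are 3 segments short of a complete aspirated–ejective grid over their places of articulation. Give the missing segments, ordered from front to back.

/tʼ/, /ʈʰ/, /kʼ/

place of articulation  aspirated  ejective
dental            t̪ʰ       t̪ʼ     
alveolar          tʰ        —       
retroflex         —         ʈʼ      
palatal           cʰ        cʼ      
velar             kʰ        —       
uvular            qʰ        qʼ      
Gaps, from front to back: alveolar lacks ejective (/tʼ/); retroflex lacks aspirated (/ʈʰ/); velar lacks ejective (/kʼ/).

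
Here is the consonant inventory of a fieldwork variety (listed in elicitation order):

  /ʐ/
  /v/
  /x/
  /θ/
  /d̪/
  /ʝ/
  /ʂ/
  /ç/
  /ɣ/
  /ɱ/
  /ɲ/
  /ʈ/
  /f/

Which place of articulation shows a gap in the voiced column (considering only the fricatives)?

Voiceless: /f/ (labiodental), /θ/ (dental), /ʂ/ (retroflex), /ç/ (palatal), /x/ (velar).
Voiced: /v/ (labiodental), /ʐ/ (retroflex), /ʝ/ (palatal), /ɣ/ (velar).
Every place of articulation has a voiced member except dental, where /ð/ would be expected.

dental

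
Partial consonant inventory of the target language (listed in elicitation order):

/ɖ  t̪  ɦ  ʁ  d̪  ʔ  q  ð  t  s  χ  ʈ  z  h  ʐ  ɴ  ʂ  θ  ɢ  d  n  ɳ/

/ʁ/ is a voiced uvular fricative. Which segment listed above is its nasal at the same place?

/ɴ/

The nasal at the same place is an uvular nasal — in this inventory, /ɴ/.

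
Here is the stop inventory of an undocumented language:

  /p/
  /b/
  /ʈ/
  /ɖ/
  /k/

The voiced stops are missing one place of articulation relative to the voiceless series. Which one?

velar

place of articulation  voiceless  voiced  
bilabial          p         b       
retroflex         ʈ         ɖ       
velar             k         —       
Every place of articulation has a voiced member except velar, where /ɡ/ would be expected.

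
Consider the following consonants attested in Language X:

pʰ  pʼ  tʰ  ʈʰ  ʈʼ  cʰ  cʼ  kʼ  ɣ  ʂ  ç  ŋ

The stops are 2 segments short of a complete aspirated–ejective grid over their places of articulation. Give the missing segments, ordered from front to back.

bilabial: aspirated /pʰ/, ejective /pʼ/.
alveolar: aspirated /tʰ/, ejective —.
retroflex: aspirated /ʈʰ/, ejective /ʈʼ/.
palatal: aspirated /cʰ/, ejective /cʼ/.
velar: aspirated —, ejective /kʼ/.
Gaps, from front to back: alveolar lacks ejective (/tʼ/); velar lacks aspirated (/kʰ/).

/tʼ/, /kʰ/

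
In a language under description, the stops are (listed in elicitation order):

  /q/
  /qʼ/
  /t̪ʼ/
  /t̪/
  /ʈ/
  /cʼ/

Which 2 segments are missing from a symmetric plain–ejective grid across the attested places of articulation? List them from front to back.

dental: plain /t̪/, ejective /t̪ʼ/.
retroflex: plain /ʈ/, ejective —.
palatal: plain —, ejective /cʼ/.
uvular: plain /q/, ejective /qʼ/.
Gaps, from front to back: retroflex lacks ejective (/ʈʼ/); palatal lacks plain (/c/).

/ʈʼ/, /c/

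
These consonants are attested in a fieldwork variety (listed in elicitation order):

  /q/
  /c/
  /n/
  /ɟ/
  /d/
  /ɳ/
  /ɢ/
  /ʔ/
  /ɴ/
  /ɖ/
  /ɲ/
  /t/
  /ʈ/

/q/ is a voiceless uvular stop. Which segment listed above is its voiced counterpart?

/ɢ/

The voiced counterpart is a voiced uvular stop — in this inventory, /ɢ/.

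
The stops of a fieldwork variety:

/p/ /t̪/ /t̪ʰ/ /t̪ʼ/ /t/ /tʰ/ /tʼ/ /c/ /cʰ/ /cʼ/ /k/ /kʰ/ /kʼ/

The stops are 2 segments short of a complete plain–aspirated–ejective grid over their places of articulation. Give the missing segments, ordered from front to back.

place of articulation  plain     aspirated  ejective
bilabial          p         —         —       
dental            t̪        t̪ʰ       t̪ʼ     
alveolar          t         tʰ        tʼ      
palatal           c         cʰ        cʼ      
velar             k         kʰ        kʼ      
Gaps, from front to back: bilabial lacks aspirated (/pʰ/); bilabial lacks ejective (/pʼ/).

/pʰ/, /pʼ/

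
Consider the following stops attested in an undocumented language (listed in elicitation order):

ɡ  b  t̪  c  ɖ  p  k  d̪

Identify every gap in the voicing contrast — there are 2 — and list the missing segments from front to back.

/ʈ/, /ɟ/

Voiceless: /p/ (bilabial), /t̪/ (dental), /c/ (palatal), /k/ (velar).
Voiced: /b/ (bilabial), /d̪/ (dental), /ɖ/ (retroflex), /ɡ/ (velar).
Gaps, from front to back: retroflex lacks voiceless (/ʈ/); palatal lacks voiced (/ɟ/).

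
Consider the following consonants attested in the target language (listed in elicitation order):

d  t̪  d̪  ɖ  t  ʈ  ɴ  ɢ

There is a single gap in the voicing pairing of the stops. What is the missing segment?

place of articulation  voiceless  voiced  
dental            t̪        d̪      
alveolar          t         d       
retroflex         ʈ         ɖ       
uvular            —         ɢ       
The uvular row has no voiceless member, so the gap is the voiceless uvular stop /q/.

/q/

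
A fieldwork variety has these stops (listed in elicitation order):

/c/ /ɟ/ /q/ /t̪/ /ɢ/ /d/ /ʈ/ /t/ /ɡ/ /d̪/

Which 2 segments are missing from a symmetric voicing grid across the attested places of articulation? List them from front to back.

/ɖ/, /k/

dental: voiceless /t̪/, voiced /d̪/.
alveolar: voiceless /t/, voiced /d/.
retroflex: voiceless /ʈ/, voiced —.
palatal: voiceless /c/, voiced /ɟ/.
velar: voiceless —, voiced /ɡ/.
uvular: voiceless /q/, voiced /ɢ/.
Gaps, from front to back: retroflex lacks voiced (/ɖ/); velar lacks voiceless (/k/).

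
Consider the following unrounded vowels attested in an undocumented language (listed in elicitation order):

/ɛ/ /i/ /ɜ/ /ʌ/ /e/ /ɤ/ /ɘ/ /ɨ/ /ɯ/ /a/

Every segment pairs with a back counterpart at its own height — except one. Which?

/a/

High: /i/ ~ /ɨ/ ~ /ɯ/
High-mid: /e/ ~ /ɘ/ ~ /ɤ/
Low-mid: /ɛ/ ~ /ɜ/ ~ /ʌ/
Low: only /a/ (front); no back partner.
So /a/ is the unpaired segment.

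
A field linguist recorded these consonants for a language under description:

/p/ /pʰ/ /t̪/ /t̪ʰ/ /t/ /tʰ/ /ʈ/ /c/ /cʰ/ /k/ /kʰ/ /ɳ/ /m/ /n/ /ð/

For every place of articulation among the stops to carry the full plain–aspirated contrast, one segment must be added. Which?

Plain: /p/ (bilabial), /t̪/ (dental), /t/ (alveolar), /ʈ/ (retroflex), /c/ (palatal), /k/ (velar).
Aspirated: /pʰ/ (bilabial), /t̪ʰ/ (dental), /tʰ/ (alveolar), /cʰ/ (palatal), /kʰ/ (velar).
The retroflex row has no aspirated member, so the gap is the aspirated retroflex stop /ʈʰ/.

/ʈʰ/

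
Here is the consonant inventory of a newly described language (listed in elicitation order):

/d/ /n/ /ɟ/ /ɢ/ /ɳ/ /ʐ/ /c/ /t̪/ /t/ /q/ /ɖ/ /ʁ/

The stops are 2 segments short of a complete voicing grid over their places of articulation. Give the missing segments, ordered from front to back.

/d̪/, /ʈ/

Voiceless: /t̪/ (dental), /t/ (alveolar), /c/ (palatal), /q/ (uvular).
Voiced: /d/ (alveolar), /ɖ/ (retroflex), /ɟ/ (palatal), /ɢ/ (uvular).
Gaps, from front to back: dental lacks voiced (/d̪/); retroflex lacks voiceless (/ʈ/).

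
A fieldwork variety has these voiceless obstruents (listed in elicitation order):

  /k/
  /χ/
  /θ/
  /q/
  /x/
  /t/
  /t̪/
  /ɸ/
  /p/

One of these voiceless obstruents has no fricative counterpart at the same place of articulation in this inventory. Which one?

Bilabial: /p/ ~ /ɸ/
Dental: /t̪/ ~ /θ/
Velar: /k/ ~ /x/
Uvular: /q/ ~ /χ/
Alveolar: only /t/ (stop); no fricative partner.
So /t/ is the unpaired segment.

/t/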